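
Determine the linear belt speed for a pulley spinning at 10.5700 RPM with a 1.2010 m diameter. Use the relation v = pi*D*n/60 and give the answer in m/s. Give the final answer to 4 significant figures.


v = pi * 1.2010 * 10.5700 / 60
v = 0.6647 m/s


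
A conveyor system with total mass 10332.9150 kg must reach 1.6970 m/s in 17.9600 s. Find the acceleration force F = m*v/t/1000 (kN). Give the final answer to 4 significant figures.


F = 10332.9150 * 1.6970 / 17.9600 / 1000
F = 0.9763 kN


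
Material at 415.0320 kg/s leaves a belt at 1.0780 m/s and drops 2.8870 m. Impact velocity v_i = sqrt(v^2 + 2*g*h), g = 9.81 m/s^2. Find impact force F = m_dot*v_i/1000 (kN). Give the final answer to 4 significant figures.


v_i = sqrt(1.0780^2 + 2*9.81*2.8870) = 7.60296 m/s
F = 415.0320 * 7.60296 / 1000
F = 3.155 kN


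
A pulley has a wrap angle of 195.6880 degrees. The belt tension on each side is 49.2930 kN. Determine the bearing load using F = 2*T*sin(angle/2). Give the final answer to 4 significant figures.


F = 2 * 49.2930 * sin(195.6880/2 deg)
F = 97.66 kN


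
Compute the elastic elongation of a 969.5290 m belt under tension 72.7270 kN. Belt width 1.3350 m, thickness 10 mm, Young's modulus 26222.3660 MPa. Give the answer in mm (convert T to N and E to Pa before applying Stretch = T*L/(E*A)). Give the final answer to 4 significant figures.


A = 1.3350 * 0.01 = 0.01335 m^2
Stretch = 72.7270*1000 * 969.5290 / (26222.3660e6 * 0.01335) * 1000
Stretch = 201.4 mm


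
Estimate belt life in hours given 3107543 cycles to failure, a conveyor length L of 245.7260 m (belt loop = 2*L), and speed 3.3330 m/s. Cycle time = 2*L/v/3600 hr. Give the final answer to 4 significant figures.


cycle_time = 2 * 245.7260 / 3.3330 / 3600 = 0.0409584 hr
life = 3107543 * 0.0409584 = 127300 hours


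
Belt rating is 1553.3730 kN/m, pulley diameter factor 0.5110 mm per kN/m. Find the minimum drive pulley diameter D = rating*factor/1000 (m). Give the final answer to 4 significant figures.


D = 1553.3730 * 0.5110 / 1000
D = 0.7938 m


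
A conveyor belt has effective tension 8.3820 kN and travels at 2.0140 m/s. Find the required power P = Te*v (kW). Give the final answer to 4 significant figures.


P = Te * v = 8.3820 * 2.0140
P = 16.88 kW


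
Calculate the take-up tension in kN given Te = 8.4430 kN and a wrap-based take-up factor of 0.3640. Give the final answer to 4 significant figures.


T_tu = 8.4430 * 0.3640
T_tu = 3.073 kN


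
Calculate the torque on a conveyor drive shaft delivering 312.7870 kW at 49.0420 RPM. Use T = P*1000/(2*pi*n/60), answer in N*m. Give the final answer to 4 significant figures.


omega = 2*pi*49.0420/60 = 5.13567 rad/s
T = 312.7870*1000 / 5.13567
T = 60900 N*m


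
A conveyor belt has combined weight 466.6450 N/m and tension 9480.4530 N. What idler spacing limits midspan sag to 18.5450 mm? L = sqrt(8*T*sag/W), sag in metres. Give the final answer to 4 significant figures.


sag = 18.5450/1000 = 0.018545 m
L = sqrt(8 * 9480.4530 * 0.018545 / 466.6450)
L = 1.736 m


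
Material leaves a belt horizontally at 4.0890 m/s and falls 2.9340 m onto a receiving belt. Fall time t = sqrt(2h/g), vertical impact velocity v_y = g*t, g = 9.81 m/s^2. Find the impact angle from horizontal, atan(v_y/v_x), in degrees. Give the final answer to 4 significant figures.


t = sqrt(2*2.9340/9.81) = 0.773411 s
v_y = 9.81 * 0.773411 = 7.58716 m/s
angle = atan(7.58716 / 4.0890) = 61.68 deg


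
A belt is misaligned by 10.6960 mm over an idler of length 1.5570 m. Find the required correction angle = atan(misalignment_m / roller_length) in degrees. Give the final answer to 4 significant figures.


misalign_m = 10.6960 / 1000 = 0.010696 m
angle = atan(0.010696 / 1.5570)
angle = 0.3936 deg


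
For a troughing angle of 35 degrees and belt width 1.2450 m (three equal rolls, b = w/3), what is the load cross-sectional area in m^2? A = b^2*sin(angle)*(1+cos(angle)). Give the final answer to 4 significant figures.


b = 1.2450/3 = 0.415 m
A = 0.415^2 * sin(35 deg) * (1 + cos(35 deg))
A = 0.1797 m^2


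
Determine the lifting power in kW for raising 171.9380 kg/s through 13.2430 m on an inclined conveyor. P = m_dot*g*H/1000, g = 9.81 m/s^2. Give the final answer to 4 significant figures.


P = 171.9380 * 9.81 * 13.2430 / 1000
P = 22.34 kW


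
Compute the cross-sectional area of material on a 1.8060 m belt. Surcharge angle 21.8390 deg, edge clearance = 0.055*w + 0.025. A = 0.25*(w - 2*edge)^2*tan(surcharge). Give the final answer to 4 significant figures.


edge = 0.055*1.8060 + 0.025 = 0.12433 m
ew = 1.8060 - 2*0.12433 = 1.55734 m
A = 0.25 * 1.55734^2 * tan(21.8390 deg)
A = 0.2430 m^2


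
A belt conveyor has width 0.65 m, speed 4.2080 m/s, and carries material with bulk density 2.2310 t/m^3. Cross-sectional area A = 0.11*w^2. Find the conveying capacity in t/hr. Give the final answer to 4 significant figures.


A = 0.11 * 0.65^2 = 0.046475 m^2
C = 0.046475 * 4.2080 * 2.2310 * 3600
C = 1571 t/hr


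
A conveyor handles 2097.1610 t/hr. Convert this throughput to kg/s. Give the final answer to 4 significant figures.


m_dot = 2097.1610 * 1000 / 3600
m_dot = 582.5 kg/s


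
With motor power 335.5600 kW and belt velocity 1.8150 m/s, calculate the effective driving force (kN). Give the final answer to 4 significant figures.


Te = P / v = 335.5600 / 1.8150
Te = 184.9 kN


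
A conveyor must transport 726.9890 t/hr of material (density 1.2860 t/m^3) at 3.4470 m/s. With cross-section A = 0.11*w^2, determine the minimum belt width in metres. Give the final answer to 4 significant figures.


A_req = 726.9890 / (3.4470 * 1.2860 * 3600) = 0.0455557 m^2
w = sqrt(0.0455557 / 0.11)
w = 0.6435 m


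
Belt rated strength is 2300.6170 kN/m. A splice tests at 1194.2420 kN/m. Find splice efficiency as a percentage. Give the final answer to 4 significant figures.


Eff = 1194.2420 / 2300.6170 * 100
Eff = 51.91 %


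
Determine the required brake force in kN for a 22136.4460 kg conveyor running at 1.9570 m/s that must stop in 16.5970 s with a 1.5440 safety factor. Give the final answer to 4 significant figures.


F = 22136.4460 * 1.9570 / 16.5970 * 1.5440 / 1000
F = 4.030 kN


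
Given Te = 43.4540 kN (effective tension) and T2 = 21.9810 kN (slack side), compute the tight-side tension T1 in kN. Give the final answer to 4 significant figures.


T1 = Te + T2 = 43.4540 + 21.9810
T1 = 65.44 kN


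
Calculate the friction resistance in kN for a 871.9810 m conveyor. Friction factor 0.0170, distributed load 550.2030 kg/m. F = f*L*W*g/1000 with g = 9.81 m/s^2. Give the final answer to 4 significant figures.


F = 0.0170 * 871.9810 * 550.2030 * 9.81 / 1000
F = 80.01 kN


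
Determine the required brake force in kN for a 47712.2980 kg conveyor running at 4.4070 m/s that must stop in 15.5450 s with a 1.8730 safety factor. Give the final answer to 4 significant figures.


F = 47712.2980 * 4.4070 / 15.5450 * 1.8730 / 1000
F = 25.33 kN


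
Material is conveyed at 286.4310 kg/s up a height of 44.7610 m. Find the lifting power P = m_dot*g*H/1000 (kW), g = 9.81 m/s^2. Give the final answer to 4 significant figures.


P = 286.4310 * 9.81 * 44.7610 / 1000
P = 125.8 kW


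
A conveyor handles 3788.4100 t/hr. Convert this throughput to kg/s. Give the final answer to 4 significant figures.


m_dot = 3788.4100 * 1000 / 3600
m_dot = 1052 kg/s


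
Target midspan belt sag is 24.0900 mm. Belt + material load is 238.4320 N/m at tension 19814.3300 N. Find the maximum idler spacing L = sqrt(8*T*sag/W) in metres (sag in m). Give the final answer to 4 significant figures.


sag = 24.0900/1000 = 0.024090 m
L = sqrt(8 * 19814.3300 * 0.024090 / 238.4320)
L = 4.002 m


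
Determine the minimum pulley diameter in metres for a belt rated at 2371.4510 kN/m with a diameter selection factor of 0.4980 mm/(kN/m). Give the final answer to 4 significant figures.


D = 2371.4510 * 0.4980 / 1000
D = 1.181 m


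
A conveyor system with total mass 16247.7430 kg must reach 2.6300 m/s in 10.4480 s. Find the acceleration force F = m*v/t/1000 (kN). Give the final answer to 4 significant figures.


F = 16247.7430 * 2.6300 / 10.4480 / 1000
F = 4.090 kN


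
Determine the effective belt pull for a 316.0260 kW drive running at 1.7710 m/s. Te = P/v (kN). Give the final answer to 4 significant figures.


Te = P / v = 316.0260 / 1.7710
Te = 178.4 kN


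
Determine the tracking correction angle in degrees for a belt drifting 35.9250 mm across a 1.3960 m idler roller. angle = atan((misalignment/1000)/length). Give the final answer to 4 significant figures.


misalign_m = 35.9250 / 1000 = 0.035925 m
angle = atan(0.035925 / 1.3960)
angle = 1.474 deg


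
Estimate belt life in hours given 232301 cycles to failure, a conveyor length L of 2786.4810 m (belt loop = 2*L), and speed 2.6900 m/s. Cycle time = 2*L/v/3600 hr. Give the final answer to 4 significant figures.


cycle_time = 2 * 2786.4810 / 2.6900 / 3600 = 0.575481 hr
life = 232301 * 0.575481 = 133700 hours


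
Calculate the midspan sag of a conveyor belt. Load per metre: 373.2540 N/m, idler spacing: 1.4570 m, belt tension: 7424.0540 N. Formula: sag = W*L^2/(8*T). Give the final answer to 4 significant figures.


sag = 373.2540 * 1.4570^2 / (8 * 7424.0540)
sag = 0.01334 m


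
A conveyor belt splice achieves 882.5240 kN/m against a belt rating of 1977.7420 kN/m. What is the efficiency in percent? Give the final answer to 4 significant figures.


Eff = 882.5240 / 1977.7420 * 100
Eff = 44.62 %


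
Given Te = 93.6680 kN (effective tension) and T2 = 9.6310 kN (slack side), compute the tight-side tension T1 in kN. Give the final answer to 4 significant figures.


T1 = Te + T2 = 93.6680 + 9.6310
T1 = 103.3 kN


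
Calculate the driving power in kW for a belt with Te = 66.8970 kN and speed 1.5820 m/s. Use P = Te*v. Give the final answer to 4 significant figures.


P = Te * v = 66.8970 * 1.5820
P = 105.8 kW


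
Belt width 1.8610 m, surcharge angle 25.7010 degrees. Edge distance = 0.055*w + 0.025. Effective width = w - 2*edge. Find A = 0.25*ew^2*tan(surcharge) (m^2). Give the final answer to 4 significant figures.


edge = 0.055*1.8610 + 0.025 = 0.127355 m
ew = 1.8610 - 2*0.127355 = 1.60629 m
A = 0.25 * 1.60629^2 * tan(25.7010 deg)
A = 0.3105 m^2


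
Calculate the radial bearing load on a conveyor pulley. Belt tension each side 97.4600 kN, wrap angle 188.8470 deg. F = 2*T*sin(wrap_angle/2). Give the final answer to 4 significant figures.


F = 2 * 97.4600 * sin(188.8470/2 deg)
F = 194.3 kN


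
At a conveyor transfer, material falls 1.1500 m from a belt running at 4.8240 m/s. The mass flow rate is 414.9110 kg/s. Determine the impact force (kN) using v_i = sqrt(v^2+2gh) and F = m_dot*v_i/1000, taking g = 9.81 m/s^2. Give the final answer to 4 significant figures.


v_i = sqrt(4.8240^2 + 2*9.81*1.1500) = 6.77008 m/s
F = 414.9110 * 6.77008 / 1000
F = 2.809 kN


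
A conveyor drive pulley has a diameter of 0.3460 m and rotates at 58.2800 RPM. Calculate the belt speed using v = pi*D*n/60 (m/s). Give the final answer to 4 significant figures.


v = pi * 0.3460 * 58.2800 / 60
v = 1.056 m/s


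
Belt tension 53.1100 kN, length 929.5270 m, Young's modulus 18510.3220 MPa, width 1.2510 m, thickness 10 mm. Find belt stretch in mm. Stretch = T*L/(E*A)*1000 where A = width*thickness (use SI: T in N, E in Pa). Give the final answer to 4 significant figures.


A = 1.2510 * 0.01 = 0.01251 m^2
Stretch = 53.1100*1000 * 929.5270 / (18510.3220e6 * 0.01251) * 1000
Stretch = 213.2 mm


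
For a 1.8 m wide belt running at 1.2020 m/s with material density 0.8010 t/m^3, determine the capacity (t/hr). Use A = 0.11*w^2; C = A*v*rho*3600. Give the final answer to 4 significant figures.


A = 0.11 * 1.8^2 = 0.3564 m^2
C = 0.3564 * 1.2020 * 0.8010 * 3600
C = 1235 t/hr


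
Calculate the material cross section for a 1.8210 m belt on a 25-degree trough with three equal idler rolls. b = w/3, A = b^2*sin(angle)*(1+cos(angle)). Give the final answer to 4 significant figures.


b = 1.8210/3 = 0.607 m
A = 0.607^2 * sin(25 deg) * (1 + cos(25 deg))
A = 0.2968 m^2


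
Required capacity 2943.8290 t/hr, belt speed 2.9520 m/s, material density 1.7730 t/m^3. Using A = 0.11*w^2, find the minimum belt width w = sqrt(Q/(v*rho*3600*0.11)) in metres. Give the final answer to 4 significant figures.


A_req = 2943.8290 / (2.9520 * 1.7730 * 3600) = 0.156237 m^2
w = sqrt(0.156237 / 0.11)
w = 1.192 m


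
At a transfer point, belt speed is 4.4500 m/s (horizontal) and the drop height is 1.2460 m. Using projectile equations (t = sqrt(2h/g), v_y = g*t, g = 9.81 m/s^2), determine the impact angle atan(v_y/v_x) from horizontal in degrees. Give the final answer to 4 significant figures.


t = sqrt(2*1.2460/9.81) = 0.50401 s
v_y = 9.81 * 0.50401 = 4.94434 m/s
angle = atan(4.94434 / 4.4500) = 48.01 deg


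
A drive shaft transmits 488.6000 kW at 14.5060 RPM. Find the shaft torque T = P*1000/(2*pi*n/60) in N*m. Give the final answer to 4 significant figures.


omega = 2*pi*14.5060/60 = 1.51906 rad/s
T = 488.6000*1000 / 1.51906
T = 321600 N*m


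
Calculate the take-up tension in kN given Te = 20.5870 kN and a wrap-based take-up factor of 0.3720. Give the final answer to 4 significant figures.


T_tu = 20.5870 * 0.3720
T_tu = 7.658 kN


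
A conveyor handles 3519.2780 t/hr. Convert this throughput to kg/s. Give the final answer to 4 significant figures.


m_dot = 3519.2780 * 1000 / 3600
m_dot = 977.6 kg/s


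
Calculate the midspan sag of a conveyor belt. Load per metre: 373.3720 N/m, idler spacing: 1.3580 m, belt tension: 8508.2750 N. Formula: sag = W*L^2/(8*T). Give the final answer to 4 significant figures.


sag = 373.3720 * 1.3580^2 / (8 * 8508.2750)
sag = 0.01012 m


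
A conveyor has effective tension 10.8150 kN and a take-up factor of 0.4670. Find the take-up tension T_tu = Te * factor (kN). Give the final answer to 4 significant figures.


T_tu = 10.8150 * 0.4670
T_tu = 5.051 kN


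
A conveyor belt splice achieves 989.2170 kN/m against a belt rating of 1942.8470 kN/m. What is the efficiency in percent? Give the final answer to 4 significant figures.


Eff = 989.2170 / 1942.8470 * 100
Eff = 50.92 %


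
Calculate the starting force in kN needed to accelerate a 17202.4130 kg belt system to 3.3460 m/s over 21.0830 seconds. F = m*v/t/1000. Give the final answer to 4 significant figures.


F = 17202.4130 * 3.3460 / 21.0830 / 1000
F = 2.730 kN


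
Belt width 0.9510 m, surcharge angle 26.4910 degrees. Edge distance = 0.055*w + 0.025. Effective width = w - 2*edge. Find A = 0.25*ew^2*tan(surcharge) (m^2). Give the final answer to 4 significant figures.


edge = 0.055*0.9510 + 0.025 = 0.077305 m
ew = 0.9510 - 2*0.077305 = 0.79639 m
A = 0.25 * 0.79639^2 * tan(26.4910 deg)
A = 0.07902 m^2


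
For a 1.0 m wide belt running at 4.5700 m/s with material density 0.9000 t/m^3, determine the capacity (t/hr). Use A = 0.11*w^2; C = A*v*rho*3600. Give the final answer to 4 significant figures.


A = 0.11 * 1.0^2 = 0.11 m^2
C = 0.11 * 4.5700 * 0.9000 * 3600
C = 1629 t/hr


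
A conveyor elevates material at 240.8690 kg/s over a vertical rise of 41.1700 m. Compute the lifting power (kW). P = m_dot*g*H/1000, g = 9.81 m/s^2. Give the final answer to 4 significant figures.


P = 240.8690 * 9.81 * 41.1700 / 1000
P = 97.28 kW


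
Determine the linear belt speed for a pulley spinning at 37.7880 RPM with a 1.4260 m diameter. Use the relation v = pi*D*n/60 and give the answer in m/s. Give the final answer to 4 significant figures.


v = pi * 1.4260 * 37.7880 / 60
v = 2.821 m/s


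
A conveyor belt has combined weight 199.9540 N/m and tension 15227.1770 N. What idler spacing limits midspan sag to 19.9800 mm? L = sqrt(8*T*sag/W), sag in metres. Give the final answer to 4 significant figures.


sag = 19.9800/1000 = 0.019980 m
L = sqrt(8 * 15227.1770 * 0.019980 / 199.9540)
L = 3.489 m


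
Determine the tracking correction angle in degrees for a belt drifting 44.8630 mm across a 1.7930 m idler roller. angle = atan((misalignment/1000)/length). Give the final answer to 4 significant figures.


misalign_m = 44.8630 / 1000 = 0.044863 m
angle = atan(0.044863 / 1.7930)
angle = 1.433 deg


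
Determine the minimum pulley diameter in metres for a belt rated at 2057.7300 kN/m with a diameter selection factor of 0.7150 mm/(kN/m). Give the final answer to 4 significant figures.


D = 2057.7300 * 0.7150 / 1000
D = 1.471 m


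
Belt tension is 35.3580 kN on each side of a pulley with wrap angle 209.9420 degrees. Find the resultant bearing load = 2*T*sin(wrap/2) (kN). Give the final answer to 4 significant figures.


F = 2 * 35.3580 * sin(209.9420/2 deg)
F = 68.32 kN


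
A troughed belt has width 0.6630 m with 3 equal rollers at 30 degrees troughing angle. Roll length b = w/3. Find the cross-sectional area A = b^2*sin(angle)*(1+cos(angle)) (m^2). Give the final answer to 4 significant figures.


b = 0.6630/3 = 0.221 m
A = 0.221^2 * sin(30 deg) * (1 + cos(30 deg))
A = 0.04557 m^2


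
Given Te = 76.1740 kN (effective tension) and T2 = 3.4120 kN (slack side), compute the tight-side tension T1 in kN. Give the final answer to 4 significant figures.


T1 = Te + T2 = 76.1740 + 3.4120
T1 = 79.59 kN


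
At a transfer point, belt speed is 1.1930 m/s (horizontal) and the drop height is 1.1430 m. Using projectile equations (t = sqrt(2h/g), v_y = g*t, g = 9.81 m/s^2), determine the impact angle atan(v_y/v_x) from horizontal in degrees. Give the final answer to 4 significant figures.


t = sqrt(2*1.1430/9.81) = 0.482729 s
v_y = 9.81 * 0.482729 = 4.73557 m/s
angle = atan(4.73557 / 1.1930) = 75.86 deg


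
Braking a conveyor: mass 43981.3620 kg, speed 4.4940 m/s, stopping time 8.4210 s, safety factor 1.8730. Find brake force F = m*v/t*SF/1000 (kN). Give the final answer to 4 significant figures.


F = 43981.3620 * 4.4940 / 8.4210 * 1.8730 / 1000
F = 43.96 kN


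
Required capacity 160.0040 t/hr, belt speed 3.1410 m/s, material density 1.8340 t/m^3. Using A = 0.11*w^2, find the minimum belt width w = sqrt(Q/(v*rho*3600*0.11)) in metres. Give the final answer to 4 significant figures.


A_req = 160.0040 / (3.1410 * 1.8340 * 3600) = 0.00771545 m^2
w = sqrt(0.00771545 / 0.11)
w = 0.2648 m


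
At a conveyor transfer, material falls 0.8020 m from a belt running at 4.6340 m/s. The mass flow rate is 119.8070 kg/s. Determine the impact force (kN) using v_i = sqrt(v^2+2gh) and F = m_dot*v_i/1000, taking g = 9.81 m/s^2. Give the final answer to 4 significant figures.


v_i = sqrt(4.6340^2 + 2*9.81*0.8020) = 6.09993 m/s
F = 119.8070 * 6.09993 / 1000
F = 0.7308 kN


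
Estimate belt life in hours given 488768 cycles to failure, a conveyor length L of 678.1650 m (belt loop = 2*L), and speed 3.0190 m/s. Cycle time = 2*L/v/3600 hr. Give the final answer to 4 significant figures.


cycle_time = 2 * 678.1650 / 3.0190 / 3600 = 0.124796 hr
life = 488768 * 0.124796 = 61000 hours


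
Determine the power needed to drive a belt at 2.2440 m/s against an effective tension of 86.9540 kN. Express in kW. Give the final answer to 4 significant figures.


P = Te * v = 86.9540 * 2.2440
P = 195.1 kW


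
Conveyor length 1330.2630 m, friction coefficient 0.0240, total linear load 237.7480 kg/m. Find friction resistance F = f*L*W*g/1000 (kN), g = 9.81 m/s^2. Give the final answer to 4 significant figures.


F = 0.0240 * 1330.2630 * 237.7480 * 9.81 / 1000
F = 74.46 kN


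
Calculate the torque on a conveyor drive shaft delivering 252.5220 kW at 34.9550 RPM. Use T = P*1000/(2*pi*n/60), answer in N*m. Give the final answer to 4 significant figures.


omega = 2*pi*34.9550/60 = 3.66048 rad/s
T = 252.5220*1000 / 3.66048
T = 68990 N*m


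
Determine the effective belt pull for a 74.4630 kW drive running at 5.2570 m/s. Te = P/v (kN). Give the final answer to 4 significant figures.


Te = P / v = 74.4630 / 5.2570
Te = 14.16 kN


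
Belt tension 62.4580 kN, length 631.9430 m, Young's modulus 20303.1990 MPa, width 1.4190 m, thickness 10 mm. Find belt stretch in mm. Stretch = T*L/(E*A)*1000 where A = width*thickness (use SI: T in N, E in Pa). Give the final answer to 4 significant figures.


A = 1.4190 * 0.01 = 0.01419 m^2
Stretch = 62.4580*1000 * 631.9430 / (20303.1990e6 * 0.01419) * 1000
Stretch = 137.0 mm


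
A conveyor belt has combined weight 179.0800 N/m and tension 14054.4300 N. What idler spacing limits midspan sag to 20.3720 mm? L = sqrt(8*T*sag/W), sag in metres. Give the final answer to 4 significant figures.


sag = 20.3720/1000 = 0.020372 m
L = sqrt(8 * 14054.4300 * 0.020372 / 179.0800)
L = 3.576 m


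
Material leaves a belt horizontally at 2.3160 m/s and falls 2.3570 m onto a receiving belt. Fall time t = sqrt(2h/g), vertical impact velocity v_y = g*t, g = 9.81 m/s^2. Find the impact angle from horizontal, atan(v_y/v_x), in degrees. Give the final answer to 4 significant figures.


t = sqrt(2*2.3570/9.81) = 0.693203 s
v_y = 9.81 * 0.693203 = 6.80032 m/s
angle = atan(6.80032 / 2.3160) = 71.19 deg


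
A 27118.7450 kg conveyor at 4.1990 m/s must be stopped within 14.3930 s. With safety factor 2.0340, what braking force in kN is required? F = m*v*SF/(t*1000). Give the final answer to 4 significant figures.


F = 27118.7450 * 4.1990 / 14.3930 * 2.0340 / 1000
F = 16.09 kN


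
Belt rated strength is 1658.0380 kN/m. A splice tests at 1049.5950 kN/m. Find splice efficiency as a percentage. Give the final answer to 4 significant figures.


Eff = 1049.5950 / 1658.0380 * 100
Eff = 63.30 %


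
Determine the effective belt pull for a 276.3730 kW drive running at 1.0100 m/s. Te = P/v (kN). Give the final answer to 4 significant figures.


Te = P / v = 276.3730 / 1.0100
Te = 273.6 kN


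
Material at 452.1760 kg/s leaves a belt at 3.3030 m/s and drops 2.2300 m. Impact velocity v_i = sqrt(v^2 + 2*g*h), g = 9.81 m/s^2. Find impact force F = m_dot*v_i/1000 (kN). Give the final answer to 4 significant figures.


v_i = sqrt(3.3030^2 + 2*9.81*2.2300) = 7.3934 m/s
F = 452.1760 * 7.3934 / 1000
F = 3.343 kN


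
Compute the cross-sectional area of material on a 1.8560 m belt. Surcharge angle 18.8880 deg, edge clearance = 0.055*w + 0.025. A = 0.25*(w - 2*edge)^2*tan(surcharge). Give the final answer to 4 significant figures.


edge = 0.055*1.8560 + 0.025 = 0.12708 m
ew = 1.8560 - 2*0.12708 = 1.60184 m
A = 0.25 * 1.60184^2 * tan(18.8880 deg)
A = 0.2195 m^2


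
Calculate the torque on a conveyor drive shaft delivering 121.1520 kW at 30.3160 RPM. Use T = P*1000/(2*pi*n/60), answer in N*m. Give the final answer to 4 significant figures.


omega = 2*pi*30.3160/60 = 3.17468 rad/s
T = 121.1520*1000 / 3.17468
T = 38160 N*m


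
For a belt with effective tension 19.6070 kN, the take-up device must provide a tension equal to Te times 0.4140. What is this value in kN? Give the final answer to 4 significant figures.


T_tu = 19.6070 * 0.4140
T_tu = 8.117 kN


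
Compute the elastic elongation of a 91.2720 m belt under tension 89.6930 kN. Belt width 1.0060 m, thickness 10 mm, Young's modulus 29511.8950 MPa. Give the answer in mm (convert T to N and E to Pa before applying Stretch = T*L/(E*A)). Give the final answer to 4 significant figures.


A = 1.0060 * 0.01 = 0.01006 m^2
Stretch = 89.6930*1000 * 91.2720 / (29511.8950e6 * 0.01006) * 1000
Stretch = 27.57 mm


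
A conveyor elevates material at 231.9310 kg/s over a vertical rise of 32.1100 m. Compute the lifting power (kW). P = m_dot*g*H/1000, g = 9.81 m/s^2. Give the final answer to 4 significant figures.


P = 231.9310 * 9.81 * 32.1100 / 1000
P = 73.06 kW


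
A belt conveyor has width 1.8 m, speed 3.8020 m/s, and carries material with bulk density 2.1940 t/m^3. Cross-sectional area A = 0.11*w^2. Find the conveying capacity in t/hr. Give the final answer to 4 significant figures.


A = 0.11 * 1.8^2 = 0.3564 m^2
C = 0.3564 * 3.8020 * 2.1940 * 3600
C = 10700 t/hr


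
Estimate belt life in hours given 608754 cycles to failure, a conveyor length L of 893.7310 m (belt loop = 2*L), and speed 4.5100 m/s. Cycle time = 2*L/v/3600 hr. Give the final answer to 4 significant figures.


cycle_time = 2 * 893.7310 / 4.5100 / 3600 = 0.110093 hr
life = 608754 * 0.110093 = 67020 hours


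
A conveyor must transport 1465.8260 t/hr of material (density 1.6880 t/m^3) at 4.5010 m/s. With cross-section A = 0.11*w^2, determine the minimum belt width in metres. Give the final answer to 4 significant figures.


A_req = 1465.8260 / (4.5010 * 1.6880 * 3600) = 0.0535918 m^2
w = sqrt(0.0535918 / 0.11)
w = 0.6980 m


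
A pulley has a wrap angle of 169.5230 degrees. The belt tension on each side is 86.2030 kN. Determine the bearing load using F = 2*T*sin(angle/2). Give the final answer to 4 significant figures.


F = 2 * 86.2030 * sin(169.5230/2 deg)
F = 171.7 kN


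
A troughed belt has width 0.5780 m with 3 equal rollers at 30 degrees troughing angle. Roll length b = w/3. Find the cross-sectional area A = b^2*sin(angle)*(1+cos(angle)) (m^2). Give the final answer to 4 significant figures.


b = 0.5780/3 = 0.192667 m
A = 0.192667^2 * sin(30 deg) * (1 + cos(30 deg))
A = 0.03463 m^2


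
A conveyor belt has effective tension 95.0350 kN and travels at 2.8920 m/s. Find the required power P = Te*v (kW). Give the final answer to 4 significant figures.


P = Te * v = 95.0350 * 2.8920
P = 274.8 kW


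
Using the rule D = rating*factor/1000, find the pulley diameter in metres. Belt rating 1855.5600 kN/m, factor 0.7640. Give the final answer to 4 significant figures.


D = 1855.5600 * 0.7640 / 1000
D = 1.418 m


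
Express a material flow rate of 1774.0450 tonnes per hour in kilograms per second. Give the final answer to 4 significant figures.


m_dot = 1774.0450 * 1000 / 3600
m_dot = 492.8 kg/s


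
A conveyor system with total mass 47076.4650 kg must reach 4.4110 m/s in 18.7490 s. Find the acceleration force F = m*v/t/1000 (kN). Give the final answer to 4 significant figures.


F = 47076.4650 * 4.4110 / 18.7490 / 1000
F = 11.08 kN


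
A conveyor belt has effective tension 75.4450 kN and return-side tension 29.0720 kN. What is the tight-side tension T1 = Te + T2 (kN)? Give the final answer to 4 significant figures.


T1 = Te + T2 = 75.4450 + 29.0720
T1 = 104.5 kN


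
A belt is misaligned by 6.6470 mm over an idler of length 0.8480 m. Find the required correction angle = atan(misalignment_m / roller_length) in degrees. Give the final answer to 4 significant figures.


misalign_m = 6.6470 / 1000 = 0.006647 m
angle = atan(0.006647 / 0.8480)
angle = 0.4491 deg


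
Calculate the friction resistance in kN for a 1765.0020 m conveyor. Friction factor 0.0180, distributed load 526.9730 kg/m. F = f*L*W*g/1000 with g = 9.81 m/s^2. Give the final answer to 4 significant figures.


F = 0.0180 * 1765.0020 * 526.9730 * 9.81 / 1000
F = 164.2 kN


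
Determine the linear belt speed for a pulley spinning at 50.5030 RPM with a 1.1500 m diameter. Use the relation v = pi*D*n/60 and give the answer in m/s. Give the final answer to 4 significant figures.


v = pi * 1.1500 * 50.5030 / 60
v = 3.041 m/s


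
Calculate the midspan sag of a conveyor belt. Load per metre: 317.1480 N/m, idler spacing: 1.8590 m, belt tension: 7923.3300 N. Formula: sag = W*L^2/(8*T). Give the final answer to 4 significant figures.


sag = 317.1480 * 1.8590^2 / (8 * 7923.3300)
sag = 0.01729 m


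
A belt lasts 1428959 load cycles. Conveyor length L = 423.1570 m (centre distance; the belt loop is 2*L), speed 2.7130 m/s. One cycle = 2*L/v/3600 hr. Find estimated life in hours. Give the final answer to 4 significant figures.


cycle_time = 2 * 423.1570 / 2.7130 / 3600 = 0.0866521 hr
life = 1428959 * 0.0866521 = 123800 hours


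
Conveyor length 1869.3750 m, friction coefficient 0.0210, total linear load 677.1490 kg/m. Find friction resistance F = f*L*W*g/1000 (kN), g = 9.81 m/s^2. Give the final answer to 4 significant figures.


F = 0.0210 * 1869.3750 * 677.1490 * 9.81 / 1000
F = 260.8 kN


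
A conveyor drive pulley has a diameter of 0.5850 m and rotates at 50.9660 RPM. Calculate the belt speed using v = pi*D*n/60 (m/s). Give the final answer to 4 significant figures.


v = pi * 0.5850 * 50.9660 / 60
v = 1.561 m/s


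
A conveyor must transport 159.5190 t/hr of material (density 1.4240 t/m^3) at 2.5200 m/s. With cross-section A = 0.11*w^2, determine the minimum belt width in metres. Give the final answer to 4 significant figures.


A_req = 159.5190 / (2.5200 * 1.4240 * 3600) = 0.0123481 m^2
w = sqrt(0.0123481 / 0.11)
w = 0.3350 m


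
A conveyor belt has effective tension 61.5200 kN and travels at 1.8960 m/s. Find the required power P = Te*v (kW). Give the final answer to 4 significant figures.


P = Te * v = 61.5200 * 1.8960
P = 116.6 kW


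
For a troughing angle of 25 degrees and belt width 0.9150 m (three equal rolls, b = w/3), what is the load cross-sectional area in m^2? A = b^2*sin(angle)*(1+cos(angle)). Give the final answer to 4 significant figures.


b = 0.9150/3 = 0.305 m
A = 0.305^2 * sin(25 deg) * (1 + cos(25 deg))
A = 0.07494 m^2


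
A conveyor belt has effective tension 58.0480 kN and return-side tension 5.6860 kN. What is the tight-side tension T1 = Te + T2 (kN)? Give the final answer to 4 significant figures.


T1 = Te + T2 = 58.0480 + 5.6860
T1 = 63.73 kN


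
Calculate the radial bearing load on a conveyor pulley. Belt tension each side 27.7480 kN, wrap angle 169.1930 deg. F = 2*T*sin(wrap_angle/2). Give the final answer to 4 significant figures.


F = 2 * 27.7480 * sin(169.1930/2 deg)
F = 55.25 kN


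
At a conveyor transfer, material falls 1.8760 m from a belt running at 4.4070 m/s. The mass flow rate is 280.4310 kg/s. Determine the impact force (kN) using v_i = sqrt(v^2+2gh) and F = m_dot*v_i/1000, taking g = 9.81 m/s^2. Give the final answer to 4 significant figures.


v_i = sqrt(4.4070^2 + 2*9.81*1.8760) = 7.49858 m/s
F = 280.4310 * 7.49858 / 1000
F = 2.103 kN


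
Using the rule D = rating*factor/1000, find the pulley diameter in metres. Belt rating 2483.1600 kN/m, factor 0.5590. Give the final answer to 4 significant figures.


D = 2483.1600 * 0.5590 / 1000
D = 1.388 m


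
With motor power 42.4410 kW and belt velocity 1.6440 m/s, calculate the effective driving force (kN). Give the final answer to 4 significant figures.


Te = P / v = 42.4410 / 1.6440
Te = 25.82 kN


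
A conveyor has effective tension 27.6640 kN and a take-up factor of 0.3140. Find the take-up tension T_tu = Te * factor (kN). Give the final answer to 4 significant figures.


T_tu = 27.6640 * 0.3140
T_tu = 8.686 kN


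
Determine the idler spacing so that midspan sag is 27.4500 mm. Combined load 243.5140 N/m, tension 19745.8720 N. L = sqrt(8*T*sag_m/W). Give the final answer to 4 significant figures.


sag = 27.4500/1000 = 0.027450 m
L = sqrt(8 * 19745.8720 * 0.027450 / 243.5140)
L = 4.220 m


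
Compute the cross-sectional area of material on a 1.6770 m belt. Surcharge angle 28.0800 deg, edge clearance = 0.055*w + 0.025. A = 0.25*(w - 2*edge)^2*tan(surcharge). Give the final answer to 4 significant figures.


edge = 0.055*1.6770 + 0.025 = 0.117235 m
ew = 1.6770 - 2*0.117235 = 1.44253 m
A = 0.25 * 1.44253^2 * tan(28.0800 deg)
A = 0.2775 m^2


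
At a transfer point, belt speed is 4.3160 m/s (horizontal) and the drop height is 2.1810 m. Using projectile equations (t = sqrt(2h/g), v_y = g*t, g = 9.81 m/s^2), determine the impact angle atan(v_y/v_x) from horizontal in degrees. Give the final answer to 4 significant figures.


t = sqrt(2*2.1810/9.81) = 0.66682 s
v_y = 9.81 * 0.66682 = 6.5415 m/s
angle = atan(6.5415 / 4.3160) = 56.58 deg


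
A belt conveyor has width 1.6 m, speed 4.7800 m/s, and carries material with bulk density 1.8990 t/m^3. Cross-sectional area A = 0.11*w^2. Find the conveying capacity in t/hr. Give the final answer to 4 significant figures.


A = 0.11 * 1.6^2 = 0.2816 m^2
C = 0.2816 * 4.7800 * 1.8990 * 3600
C = 9202 t/hr


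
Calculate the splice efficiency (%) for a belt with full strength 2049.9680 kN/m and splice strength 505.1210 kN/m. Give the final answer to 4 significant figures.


Eff = 505.1210 / 2049.9680 * 100
Eff = 24.64 %


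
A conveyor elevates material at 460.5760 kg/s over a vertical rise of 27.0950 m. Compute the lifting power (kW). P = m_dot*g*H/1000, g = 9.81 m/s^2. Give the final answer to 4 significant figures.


P = 460.5760 * 9.81 * 27.0950 / 1000
P = 122.4 kW


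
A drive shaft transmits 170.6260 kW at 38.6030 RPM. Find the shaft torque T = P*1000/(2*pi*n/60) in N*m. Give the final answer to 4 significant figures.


omega = 2*pi*38.6030/60 = 4.0425 rad/s
T = 170.6260*1000 / 4.0425
T = 42210 N*m


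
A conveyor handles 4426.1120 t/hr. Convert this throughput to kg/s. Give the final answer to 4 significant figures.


m_dot = 4426.1120 * 1000 / 3600
m_dot = 1229 kg/s


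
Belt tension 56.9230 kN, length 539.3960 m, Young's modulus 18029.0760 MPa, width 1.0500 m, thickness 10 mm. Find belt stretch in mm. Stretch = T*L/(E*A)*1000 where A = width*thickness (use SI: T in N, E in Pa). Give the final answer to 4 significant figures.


A = 1.0500 * 0.01 = 0.01050 m^2
Stretch = 56.9230*1000 * 539.3960 / (18029.0760e6 * 0.01050) * 1000
Stretch = 162.2 mm


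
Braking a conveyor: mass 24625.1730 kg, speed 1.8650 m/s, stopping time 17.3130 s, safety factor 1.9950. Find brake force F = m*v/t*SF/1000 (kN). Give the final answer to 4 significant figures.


F = 24625.1730 * 1.8650 / 17.3130 * 1.9950 / 1000
F = 5.292 kN


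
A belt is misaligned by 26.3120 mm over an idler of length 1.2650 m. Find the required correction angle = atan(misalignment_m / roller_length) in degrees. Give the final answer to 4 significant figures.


misalign_m = 26.3120 / 1000 = 0.026312 m
angle = atan(0.026312 / 1.2650)
angle = 1.192 deg


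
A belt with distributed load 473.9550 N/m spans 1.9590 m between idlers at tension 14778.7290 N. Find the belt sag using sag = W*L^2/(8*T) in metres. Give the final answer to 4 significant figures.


sag = 473.9550 * 1.9590^2 / (8 * 14778.7290)
sag = 0.01538 m


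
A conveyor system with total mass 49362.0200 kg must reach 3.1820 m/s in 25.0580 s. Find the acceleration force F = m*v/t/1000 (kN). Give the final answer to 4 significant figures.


F = 49362.0200 * 3.1820 / 25.0580 / 1000
F = 6.268 kN


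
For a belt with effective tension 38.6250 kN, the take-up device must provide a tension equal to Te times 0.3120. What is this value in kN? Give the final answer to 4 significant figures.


T_tu = 38.6250 * 0.3120
T_tu = 12.05 kN


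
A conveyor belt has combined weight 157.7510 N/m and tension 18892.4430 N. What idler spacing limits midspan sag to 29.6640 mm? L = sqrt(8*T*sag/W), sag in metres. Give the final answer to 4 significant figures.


sag = 29.6640/1000 = 0.029664 m
L = sqrt(8 * 18892.4430 * 0.029664 / 157.7510)
L = 5.331 m


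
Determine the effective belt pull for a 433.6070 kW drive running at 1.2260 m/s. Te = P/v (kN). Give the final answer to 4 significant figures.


Te = P / v = 433.6070 / 1.2260
Te = 353.7 kN


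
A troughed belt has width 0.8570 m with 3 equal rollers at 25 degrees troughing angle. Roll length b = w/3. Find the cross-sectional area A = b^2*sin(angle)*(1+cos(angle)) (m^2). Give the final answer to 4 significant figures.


b = 0.8570/3 = 0.285667 m
A = 0.285667^2 * sin(25 deg) * (1 + cos(25 deg))
A = 0.06574 m^2


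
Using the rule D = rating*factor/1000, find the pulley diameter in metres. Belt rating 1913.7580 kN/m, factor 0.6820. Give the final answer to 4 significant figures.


D = 1913.7580 * 0.6820 / 1000
D = 1.305 m


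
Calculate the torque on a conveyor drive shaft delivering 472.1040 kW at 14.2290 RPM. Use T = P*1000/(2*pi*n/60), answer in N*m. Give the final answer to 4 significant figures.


omega = 2*pi*14.2290/60 = 1.49006 rad/s
T = 472.1040*1000 / 1.49006
T = 316800 N*m


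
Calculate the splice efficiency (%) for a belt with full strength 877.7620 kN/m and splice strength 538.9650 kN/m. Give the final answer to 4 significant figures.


Eff = 538.9650 / 877.7620 * 100
Eff = 61.40 %


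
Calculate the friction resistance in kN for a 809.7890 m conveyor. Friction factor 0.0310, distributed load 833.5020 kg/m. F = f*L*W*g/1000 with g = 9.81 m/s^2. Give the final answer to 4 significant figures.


F = 0.0310 * 809.7890 * 833.5020 * 9.81 / 1000
F = 205.3 kN


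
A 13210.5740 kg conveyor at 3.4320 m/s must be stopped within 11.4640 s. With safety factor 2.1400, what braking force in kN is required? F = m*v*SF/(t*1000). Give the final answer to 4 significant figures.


F = 13210.5740 * 3.4320 / 11.4640 * 2.1400 / 1000
F = 8.463 kN


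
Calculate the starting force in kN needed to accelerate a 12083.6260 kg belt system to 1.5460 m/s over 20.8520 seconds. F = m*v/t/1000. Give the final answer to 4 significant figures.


F = 12083.6260 * 1.5460 / 20.8520 / 1000
F = 0.8959 kN


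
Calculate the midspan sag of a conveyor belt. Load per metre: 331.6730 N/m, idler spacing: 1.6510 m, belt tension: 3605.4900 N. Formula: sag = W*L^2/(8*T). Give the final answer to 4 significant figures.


sag = 331.6730 * 1.6510^2 / (8 * 3605.4900)
sag = 0.03134 m


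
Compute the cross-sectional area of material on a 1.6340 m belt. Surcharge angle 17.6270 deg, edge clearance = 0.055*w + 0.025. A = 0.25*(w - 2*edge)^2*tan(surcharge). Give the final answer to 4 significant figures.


edge = 0.055*1.6340 + 0.025 = 0.11487 m
ew = 1.6340 - 2*0.11487 = 1.40426 m
A = 0.25 * 1.40426^2 * tan(17.6270 deg)
A = 0.1566 m^2


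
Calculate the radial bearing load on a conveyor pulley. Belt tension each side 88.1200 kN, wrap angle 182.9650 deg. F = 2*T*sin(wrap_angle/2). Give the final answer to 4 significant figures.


F = 2 * 88.1200 * sin(182.9650/2 deg)
F = 176.2 kN


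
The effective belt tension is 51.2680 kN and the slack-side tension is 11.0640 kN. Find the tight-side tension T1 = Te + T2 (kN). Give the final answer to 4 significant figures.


T1 = Te + T2 = 51.2680 + 11.0640
T1 = 62.33 kN


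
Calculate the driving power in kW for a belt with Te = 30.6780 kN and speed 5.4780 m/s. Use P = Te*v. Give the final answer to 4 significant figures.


P = Te * v = 30.6780 * 5.4780
P = 168.1 kW


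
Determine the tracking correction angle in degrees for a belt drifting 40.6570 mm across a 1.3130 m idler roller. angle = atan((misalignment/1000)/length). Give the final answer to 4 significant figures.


misalign_m = 40.6570 / 1000 = 0.040657 m
angle = atan(0.040657 / 1.3130)
angle = 1.774 deg


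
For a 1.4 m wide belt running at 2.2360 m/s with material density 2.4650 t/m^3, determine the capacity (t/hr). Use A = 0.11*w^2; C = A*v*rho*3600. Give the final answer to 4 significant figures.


A = 0.11 * 1.4^2 = 0.2156 m^2
C = 0.2156 * 2.2360 * 2.4650 * 3600
C = 4278 t/hr


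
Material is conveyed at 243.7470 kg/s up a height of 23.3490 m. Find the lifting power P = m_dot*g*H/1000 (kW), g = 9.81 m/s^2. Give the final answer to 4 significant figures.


P = 243.7470 * 9.81 * 23.3490 / 1000
P = 55.83 kW


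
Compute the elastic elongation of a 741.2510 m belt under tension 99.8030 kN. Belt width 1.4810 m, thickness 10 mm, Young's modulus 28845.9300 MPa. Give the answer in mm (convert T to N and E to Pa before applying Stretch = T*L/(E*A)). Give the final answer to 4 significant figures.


A = 1.4810 * 0.01 = 0.01481 m^2
Stretch = 99.8030*1000 * 741.2510 / (28845.9300e6 * 0.01481) * 1000
Stretch = 173.2 mm


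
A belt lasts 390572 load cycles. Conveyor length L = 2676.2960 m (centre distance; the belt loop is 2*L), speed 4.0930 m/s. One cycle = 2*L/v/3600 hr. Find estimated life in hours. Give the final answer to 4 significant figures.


cycle_time = 2 * 2676.2960 / 4.0930 / 3600 = 0.363262 hr
life = 390572 * 0.363262 = 141900 hours
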